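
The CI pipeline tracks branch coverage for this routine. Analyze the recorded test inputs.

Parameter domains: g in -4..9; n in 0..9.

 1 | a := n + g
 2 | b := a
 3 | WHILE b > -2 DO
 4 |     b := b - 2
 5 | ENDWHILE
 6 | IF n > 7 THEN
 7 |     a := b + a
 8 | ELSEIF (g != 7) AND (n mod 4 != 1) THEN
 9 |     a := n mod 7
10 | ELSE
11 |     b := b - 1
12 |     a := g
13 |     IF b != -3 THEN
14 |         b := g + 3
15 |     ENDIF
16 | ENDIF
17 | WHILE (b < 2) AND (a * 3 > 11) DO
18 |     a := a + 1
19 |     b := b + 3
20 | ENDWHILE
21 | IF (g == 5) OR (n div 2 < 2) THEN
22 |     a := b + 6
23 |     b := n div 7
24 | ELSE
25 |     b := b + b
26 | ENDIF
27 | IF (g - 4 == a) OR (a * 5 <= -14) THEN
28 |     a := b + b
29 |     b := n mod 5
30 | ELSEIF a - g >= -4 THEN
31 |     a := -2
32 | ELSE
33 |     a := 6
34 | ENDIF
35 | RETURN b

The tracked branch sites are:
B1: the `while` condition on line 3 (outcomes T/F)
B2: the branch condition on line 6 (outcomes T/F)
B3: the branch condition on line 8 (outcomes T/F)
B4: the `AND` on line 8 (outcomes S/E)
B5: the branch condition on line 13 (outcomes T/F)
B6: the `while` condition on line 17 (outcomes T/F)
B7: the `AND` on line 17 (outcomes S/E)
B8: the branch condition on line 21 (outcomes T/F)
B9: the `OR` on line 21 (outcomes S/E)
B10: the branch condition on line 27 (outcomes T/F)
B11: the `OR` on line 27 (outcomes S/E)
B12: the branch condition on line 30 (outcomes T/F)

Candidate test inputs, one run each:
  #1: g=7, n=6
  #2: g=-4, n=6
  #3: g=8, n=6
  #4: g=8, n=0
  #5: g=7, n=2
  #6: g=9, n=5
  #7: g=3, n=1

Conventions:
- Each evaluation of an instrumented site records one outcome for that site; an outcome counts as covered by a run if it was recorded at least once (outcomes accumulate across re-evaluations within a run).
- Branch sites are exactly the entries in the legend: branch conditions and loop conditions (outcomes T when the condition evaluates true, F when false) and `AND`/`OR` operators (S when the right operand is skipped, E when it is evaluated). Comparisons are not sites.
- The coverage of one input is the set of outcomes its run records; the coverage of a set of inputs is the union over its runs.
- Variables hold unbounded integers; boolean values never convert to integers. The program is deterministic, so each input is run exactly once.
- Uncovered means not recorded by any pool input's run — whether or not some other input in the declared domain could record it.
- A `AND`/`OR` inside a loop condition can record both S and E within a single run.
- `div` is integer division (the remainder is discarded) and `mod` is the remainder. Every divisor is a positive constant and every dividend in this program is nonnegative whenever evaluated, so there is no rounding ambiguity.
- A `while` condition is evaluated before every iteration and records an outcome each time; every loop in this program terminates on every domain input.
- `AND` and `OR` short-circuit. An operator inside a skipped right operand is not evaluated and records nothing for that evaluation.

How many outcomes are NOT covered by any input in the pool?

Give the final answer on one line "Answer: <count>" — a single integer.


test 1 (g=7, n=6) fires B1->T, B1->T, B1->T, B1->T, B1->T, B1->T, B1->T, B1->T, B1->F, B2->F, B4->S, B3->F, B5->T, B7->S, ...; hits B1=T, B1=F, B2=F, B3=F, B4=S, B5=T, B6=F, B7=S, B8=F, B9=E, B10=F, B11=E, B12=T
test 2 (g=-4, n=6) fires B1->T, B1->T, B1->F, B2->F, B4->E, B3->T, B7->E, B6->T, B7->E, B6->T, B7->S, B6->F, B9->E, B8->F, ...; hits B1=T, B1=F, B2=F, B3=T, B4=E, B6=T, B6=F, B7=S, B7=E, B8=F, B9=E, B10=F, B11=E, B12=T
test 3 (g=8, n=6) fires B1->T, B1->T, B1->T, B1->T, B1->T, B1->T, B1->T, B1->T, B1->F, B2->F, B4->E, B3->T, B7->E, B6->T, ...; hits B1=T, B1=F, B2=F, B3=T, B4=E, B6=T, B6=F, B7=S, B7=E, B8=F, B9=E, B10=F, B11=E, B12=T
test 4 (g=8, n=0) fires B1->T, B1->T, B1->T, B1->T, B1->T, B1->F, B2->F, B4->E, B3->T, B7->E, B6->F, B9->E, B8->T, B11->S, ...; hits B1=T, B1=F, B2=F, B3=T, B4=E, B6=F, B7=E, B8=T, B9=E, B10=T, B11=S
test 5 (g=7, n=2) fires B1->T, B1->T, B1->T, B1->T, B1->T, B1->T, B1->F, B2->F, B4->S, B3->F, B5->T, B7->S, B6->F, B9->E, ...; hits B1=T, B1=F, B2=F, B3=F, B4=S, B5=T, B6=F, B7=S, B8=T, B9=E, B10=F, B11=E, B12=T
test 6 (g=9, n=5) fires B1->T, B1->T, B1->T, B1->T, B1->T, B1->T, B1->T, B1->T, B1->F, B2->F, B4->E, B3->F, B5->F, B7->E, ...; hits B1=T, B1=F, B2=F, B3=F, B4=E, B5=F, B6=T, B6=F, B7=S, B7=E, B8=F, B9=E, B10=F, B11=E, B12=T
test 7 (g=3, n=1) fires B1->T, B1->T, B1->T, B1->F, B2->F, B4->E, B3->F, B5->F, B7->E, B6->F, B9->E, B8->T, B11->E, B10->F, ...; hits B1=T, B1=F, B2=F, B3=F, B4=E, B5=F, B6=F, B7=E, B8=T, B9=E, B10=F, B11=E, B12=T
union over the pool: B1=T, B1=F, B2=F, B3=T, B3=F, B4=S, B4=E, B5=T, B5=F, B6=T, B6=F, B7=S, B7=E, B8=T, B8=F, B9=E, B10=T, B10=F, B11=S, B11=E, B12=T
uncovered (3 of 24): B2=T, B9=S, B12=F
Answer: 3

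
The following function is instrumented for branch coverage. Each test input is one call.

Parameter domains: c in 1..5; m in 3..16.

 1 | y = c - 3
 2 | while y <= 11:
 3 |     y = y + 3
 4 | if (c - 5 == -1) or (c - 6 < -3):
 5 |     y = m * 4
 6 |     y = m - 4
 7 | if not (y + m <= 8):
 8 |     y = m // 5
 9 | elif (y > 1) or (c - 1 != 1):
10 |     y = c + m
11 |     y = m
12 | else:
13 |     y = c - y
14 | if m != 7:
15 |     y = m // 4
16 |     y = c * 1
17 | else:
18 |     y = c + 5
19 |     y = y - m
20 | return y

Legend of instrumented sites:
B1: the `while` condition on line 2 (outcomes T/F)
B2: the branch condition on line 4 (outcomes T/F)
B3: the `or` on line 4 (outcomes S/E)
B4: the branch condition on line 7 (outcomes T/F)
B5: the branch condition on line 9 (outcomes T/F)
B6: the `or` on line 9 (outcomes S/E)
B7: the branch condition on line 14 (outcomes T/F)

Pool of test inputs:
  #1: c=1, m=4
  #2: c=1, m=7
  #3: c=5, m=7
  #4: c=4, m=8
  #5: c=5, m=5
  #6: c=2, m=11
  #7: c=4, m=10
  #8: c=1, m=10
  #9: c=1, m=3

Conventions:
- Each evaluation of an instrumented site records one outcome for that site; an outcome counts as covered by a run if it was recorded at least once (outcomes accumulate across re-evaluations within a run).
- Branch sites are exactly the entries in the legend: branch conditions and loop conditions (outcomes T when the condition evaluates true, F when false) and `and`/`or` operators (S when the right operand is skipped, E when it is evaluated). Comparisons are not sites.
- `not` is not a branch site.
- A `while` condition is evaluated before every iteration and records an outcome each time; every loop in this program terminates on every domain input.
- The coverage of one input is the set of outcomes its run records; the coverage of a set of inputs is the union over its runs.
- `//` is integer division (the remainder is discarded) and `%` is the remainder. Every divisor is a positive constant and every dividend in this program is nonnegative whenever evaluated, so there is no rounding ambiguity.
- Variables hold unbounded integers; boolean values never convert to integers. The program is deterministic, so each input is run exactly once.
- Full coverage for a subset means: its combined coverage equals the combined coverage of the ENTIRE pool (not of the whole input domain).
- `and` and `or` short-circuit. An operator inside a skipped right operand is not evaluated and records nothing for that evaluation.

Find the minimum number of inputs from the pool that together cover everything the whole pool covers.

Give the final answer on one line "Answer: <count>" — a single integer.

input #1 (c=1, m=4): events B1->T, B1->T, B1->T, B1->T, B1->T, B1->F, B3->E, B2->T, B4->F, B6->E, B5->T, B7->T; covers B1=T, B1=F, B2=T, B3=E, B4=F, B5=T, B6=E, B7=T
input #2 (c=1, m=7): events B1->T, B1->T, B1->T, B1->T, B1->T, B1->F, B3->E, B2->T, B4->T, B7->F; covers B1=T, B1=F, B2=T, B3=E, B4=T, B7=F
input #3 (c=5, m=7): events B1->T, B1->T, B1->T, B1->T, B1->F, B3->E, B2->F, B4->T, B7->F; covers B1=T, B1=F, B2=F, B3=E, B4=T, B7=F
input #4 (c=4, m=8): events B1->T, B1->T, B1->T, B1->T, B1->F, B3->S, B2->T, B4->T, B7->T; covers B1=T, B1=F, B2=T, B3=S, B4=T, B7=T
input #5 (c=5, m=5): events B1->T, B1->T, B1->T, B1->T, B1->F, B3->E, B2->F, B4->T, B7->T; covers B1=T, B1=F, B2=F, B3=E, B4=T, B7=T
input #6 (c=2, m=11): events B1->T, B1->T, B1->T, B1->T, B1->T, B1->F, B3->E, B2->T, B4->T, B7->T; covers B1=T, B1=F, B2=T, B3=E, B4=T, B7=T
input #7 (c=4, m=10): events B1->T, B1->T, B1->T, B1->T, B1->F, B3->S, B2->T, B4->T, B7->T; covers B1=T, B1=F, B2=T, B3=S, B4=T, B7=T
input #8 (c=1, m=10): events B1->T, B1->T, B1->T, B1->T, B1->T, B1->F, B3->E, B2->T, B4->T, B7->T; covers B1=T, B1=F, B2=T, B3=E, B4=T, B7=T
input #9 (c=1, m=3): events B1->T, B1->T, B1->T, B1->T, B1->T, B1->F, B3->E, B2->T, B4->F, B6->E, B5->T, B7->T; covers B1=T, B1=F, B2=T, B3=E, B4=F, B5=T, B6=E, B7=T
union over all inputs: B1=T, B1=F, B2=T, B2=F, B3=S, B3=E, B4=T, B4=F, B5=T, B6=E, B7=T, B7=F (12 outcomes)
no size-1 subset reaches all 12 outcomes (best union: 8/12)
no size-2 subset reaches all 12 outcomes (best union: 11/12)
at size 3, {1, 3, 4} reaches all 12 outcomes; every lexicographically earlier size-3 subset fails

Answer: 3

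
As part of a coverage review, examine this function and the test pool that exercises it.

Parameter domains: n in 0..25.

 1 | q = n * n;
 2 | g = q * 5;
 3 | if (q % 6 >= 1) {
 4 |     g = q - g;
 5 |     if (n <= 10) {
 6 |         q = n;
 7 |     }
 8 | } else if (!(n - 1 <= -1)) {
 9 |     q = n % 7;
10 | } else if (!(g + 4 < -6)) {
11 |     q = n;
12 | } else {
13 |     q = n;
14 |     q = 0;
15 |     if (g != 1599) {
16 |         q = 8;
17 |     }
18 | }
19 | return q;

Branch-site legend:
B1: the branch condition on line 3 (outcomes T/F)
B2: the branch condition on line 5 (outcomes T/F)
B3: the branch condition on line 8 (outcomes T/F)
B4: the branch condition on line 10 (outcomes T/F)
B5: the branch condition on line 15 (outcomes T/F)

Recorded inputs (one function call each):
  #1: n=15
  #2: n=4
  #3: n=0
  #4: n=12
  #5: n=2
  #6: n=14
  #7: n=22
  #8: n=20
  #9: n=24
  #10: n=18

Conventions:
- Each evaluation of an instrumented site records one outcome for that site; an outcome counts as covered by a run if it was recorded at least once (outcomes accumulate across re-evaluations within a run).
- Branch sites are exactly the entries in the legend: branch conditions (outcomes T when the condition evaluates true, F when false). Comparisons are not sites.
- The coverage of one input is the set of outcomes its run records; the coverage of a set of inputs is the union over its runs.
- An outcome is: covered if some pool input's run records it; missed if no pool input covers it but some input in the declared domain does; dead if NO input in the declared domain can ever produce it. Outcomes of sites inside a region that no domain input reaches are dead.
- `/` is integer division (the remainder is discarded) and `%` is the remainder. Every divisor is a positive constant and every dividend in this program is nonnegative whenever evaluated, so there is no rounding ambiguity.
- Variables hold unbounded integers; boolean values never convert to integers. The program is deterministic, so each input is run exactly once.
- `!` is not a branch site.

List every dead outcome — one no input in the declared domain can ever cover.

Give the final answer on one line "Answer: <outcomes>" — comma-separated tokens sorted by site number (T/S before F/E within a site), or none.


sweeping the full domain (26 inputs) for each outcome:
  B4=F: zero occurrences over every domain input -> dead
  B5=T: zero occurrences over every domain input -> dead
  B5=F: zero occurrences over every domain input -> dead
  reachable outcomes have witnesses, e.g. B1=T (e.g. n=1), B1=F (e.g. n=0), B2=T (e.g. n=1), B2=F (e.g. n=11)
Answer: B4=F, B5=T, B5=F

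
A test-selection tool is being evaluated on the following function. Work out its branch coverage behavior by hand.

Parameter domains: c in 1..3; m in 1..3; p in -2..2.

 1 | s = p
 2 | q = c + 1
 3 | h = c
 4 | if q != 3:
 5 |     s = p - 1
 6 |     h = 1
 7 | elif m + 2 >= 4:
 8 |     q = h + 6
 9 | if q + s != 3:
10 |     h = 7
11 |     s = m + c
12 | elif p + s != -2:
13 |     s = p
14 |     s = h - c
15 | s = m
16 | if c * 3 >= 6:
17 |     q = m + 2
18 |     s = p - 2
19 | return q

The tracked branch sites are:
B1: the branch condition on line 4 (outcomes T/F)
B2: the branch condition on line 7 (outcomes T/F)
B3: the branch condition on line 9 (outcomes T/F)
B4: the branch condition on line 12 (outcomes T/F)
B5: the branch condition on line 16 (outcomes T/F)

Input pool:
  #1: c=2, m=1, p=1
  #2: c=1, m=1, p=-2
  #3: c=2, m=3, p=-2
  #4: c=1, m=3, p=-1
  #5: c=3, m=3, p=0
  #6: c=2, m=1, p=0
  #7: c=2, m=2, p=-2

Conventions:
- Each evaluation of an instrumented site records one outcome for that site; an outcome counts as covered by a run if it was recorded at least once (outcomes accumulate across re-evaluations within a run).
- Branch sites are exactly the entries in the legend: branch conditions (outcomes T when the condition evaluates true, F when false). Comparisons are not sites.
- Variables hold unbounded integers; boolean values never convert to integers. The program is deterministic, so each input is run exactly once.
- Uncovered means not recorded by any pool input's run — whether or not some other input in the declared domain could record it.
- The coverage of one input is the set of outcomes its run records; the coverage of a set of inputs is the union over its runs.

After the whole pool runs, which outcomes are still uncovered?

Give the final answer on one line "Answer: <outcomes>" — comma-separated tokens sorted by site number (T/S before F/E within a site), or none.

input #1, c=2, m=1, p=1: events B1->F, B2->F, B3->T, B5->T; outcomes B1=F, B2=F, B3=T, B5=T
input #2, c=1, m=1, p=-2: events B1->T, B3->T, B5->F; outcomes B1=T, B3=T, B5=F
input #3, c=2, m=3, p=-2: events B1->F, B2->T, B3->T, B5->T; outcomes B1=F, B2=T, B3=T, B5=T
input #4, c=1, m=3, p=-1: events B1->T, B3->T, B5->F; outcomes B1=T, B3=T, B5=F
input #5, c=3, m=3, p=0: events B1->T, B3->F, B4->T, B5->T; outcomes B1=T, B3=F, B4=T, B5=T
input #6, c=2, m=1, p=0: events B1->F, B2->F, B3->F, B4->T, B5->T; outcomes B1=F, B2=F, B3=F, B4=T, B5=T
input #7, c=2, m=2, p=-2: events B1->F, B2->T, B3->T, B5->T; outcomes B1=F, B2=T, B3=T, B5=T
union over the pool: B1=T, B1=F, B2=T, B2=F, B3=T, B3=F, B4=T, B5=T, B5=F
uncovered (1 of 10): B4=F

Answer: B4=F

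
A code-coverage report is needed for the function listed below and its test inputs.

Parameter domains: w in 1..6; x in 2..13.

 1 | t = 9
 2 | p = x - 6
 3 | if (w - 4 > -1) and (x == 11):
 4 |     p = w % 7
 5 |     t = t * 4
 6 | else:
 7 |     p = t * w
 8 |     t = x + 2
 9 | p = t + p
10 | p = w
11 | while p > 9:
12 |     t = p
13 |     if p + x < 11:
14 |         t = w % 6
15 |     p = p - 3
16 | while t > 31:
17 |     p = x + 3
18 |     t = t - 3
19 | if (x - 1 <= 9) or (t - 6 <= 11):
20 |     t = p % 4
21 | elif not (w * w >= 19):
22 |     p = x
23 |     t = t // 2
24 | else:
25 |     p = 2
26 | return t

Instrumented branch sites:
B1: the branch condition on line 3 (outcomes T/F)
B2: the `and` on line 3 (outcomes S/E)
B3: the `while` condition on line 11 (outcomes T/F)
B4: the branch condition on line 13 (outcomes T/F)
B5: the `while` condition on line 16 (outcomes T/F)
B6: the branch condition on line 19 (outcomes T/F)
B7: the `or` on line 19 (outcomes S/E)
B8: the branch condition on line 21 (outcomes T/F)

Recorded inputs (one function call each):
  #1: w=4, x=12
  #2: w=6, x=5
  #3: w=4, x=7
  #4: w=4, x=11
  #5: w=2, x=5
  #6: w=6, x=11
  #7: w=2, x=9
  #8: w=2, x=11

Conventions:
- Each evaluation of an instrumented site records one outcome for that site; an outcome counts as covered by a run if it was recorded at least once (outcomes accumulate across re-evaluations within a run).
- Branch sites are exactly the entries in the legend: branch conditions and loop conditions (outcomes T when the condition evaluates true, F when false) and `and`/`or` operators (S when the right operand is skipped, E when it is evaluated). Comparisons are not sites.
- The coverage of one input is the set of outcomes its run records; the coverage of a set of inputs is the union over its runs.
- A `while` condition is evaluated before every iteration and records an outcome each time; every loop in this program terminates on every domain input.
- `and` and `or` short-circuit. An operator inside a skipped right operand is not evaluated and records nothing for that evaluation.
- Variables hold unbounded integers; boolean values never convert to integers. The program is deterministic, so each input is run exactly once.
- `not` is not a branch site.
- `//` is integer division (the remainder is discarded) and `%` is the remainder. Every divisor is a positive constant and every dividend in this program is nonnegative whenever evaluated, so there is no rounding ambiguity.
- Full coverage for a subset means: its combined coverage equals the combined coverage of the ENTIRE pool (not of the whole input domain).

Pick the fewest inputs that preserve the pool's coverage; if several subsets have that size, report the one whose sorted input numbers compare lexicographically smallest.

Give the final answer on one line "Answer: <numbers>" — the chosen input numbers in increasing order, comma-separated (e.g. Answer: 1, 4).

input #1, w=4, x=12: outcomes B1=F, B2=E, B3=F, B5=F, B6=T, B7=E
input #2, w=6, x=5: outcomes B1=F, B2=E, B3=F, B5=F, B6=T, B7=S
input #3, w=4, x=7: outcomes B1=F, B2=E, B3=F, B5=F, B6=T, B7=S
input #4, w=4, x=11: outcomes B1=T, B2=E, B3=F, B5=T, B5=F, B6=F, B7=E, B8=T
input #5, w=2, x=5: outcomes B1=F, B2=S, B3=F, B5=F, B6=T, B7=S
input #6, w=6, x=11: outcomes B1=T, B2=E, B3=F, B5=T, B5=F, B6=F, B7=E, B8=F
input #7, w=2, x=9: outcomes B1=F, B2=S, B3=F, B5=F, B6=T, B7=S
input #8, w=2, x=11: outcomes B1=F, B2=S, B3=F, B5=F, B6=T, B7=E
union over all inputs: B1=T, B1=F, B2=S, B2=E, B3=F, B5=T, B5=F, B6=T, B6=F, B7=S, B7=E, B8=T, B8=F (13 outcomes)
size 1 is not enough: best union over all size-1 subsets is 8/13
size 2 is not enough: best union over all size-2 subsets is 12/13
at size 3, {4, 5, 6} reaches all 13 outcomes; every lexicographically earlier size-3 subset fails

Answer: 4, 5, 6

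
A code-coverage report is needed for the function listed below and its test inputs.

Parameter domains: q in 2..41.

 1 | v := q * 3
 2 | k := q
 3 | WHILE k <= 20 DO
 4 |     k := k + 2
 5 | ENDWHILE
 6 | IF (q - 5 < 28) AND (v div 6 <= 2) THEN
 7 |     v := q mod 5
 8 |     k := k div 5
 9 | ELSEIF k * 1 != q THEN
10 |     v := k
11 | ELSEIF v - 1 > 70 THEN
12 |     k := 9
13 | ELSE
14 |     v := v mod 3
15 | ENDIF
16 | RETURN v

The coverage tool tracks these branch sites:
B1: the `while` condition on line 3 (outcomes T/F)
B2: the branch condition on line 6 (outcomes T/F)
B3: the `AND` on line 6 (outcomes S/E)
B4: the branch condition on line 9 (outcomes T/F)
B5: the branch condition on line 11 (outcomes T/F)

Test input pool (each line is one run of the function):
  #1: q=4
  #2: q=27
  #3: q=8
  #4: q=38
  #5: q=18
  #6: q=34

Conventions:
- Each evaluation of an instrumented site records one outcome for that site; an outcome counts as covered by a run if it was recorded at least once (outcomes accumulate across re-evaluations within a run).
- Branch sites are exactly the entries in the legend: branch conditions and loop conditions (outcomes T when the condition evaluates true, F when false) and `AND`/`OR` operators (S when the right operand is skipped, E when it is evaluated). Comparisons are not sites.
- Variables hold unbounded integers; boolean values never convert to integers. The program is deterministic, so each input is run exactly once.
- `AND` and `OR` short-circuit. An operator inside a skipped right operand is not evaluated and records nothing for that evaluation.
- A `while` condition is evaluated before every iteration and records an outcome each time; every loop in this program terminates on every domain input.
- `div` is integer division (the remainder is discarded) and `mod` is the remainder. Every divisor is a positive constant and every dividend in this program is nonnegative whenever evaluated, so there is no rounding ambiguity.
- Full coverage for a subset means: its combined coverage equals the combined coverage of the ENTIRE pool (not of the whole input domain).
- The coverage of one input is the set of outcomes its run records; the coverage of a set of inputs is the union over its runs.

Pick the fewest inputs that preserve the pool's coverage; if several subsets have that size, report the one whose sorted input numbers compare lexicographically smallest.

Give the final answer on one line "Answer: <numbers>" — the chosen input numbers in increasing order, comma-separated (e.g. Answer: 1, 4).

#1 (q=4) -> B1->T, B1->T, B1->T, B1->T, B1->T, B1->T, B1->T, B1->T, B1->T, B1->F, B3->E, B2->T; covered: B1=T, B1=F, B2=T, B3=E
#2 (q=27) -> B1->F, B3->E, B2->F, B4->F, B5->T; covered: B1=F, B2=F, B3=E, B4=F, B5=T
#3 (q=8) -> B1->T, B1->T, B1->T, B1->T, B1->T, B1->T, B1->T, B1->F, B3->E, B2->F, B4->T; covered: B1=T, B1=F, B2=F, B3=E, B4=T
#4 (q=38) -> B1->F, B3->S, B2->F, B4->F, B5->T; covered: B1=F, B2=F, B3=S, B4=F, B5=T
#5 (q=18) -> B1->T, B1->T, B1->F, B3->E, B2->F, B4->T; covered: B1=T, B1=F, B2=F, B3=E, B4=T
#6 (q=34) -> B1->F, B3->S, B2->F, B4->F, B5->T; covered: B1=F, B2=F, B3=S, B4=F, B5=T
union over all inputs: B1=T, B1=F, B2=T, B2=F, B3=S, B3=E, B4=T, B4=F, B5=T (9 outcomes)
checked all size-1 subsets: none covers 9 outcomes (max 5/9)
checked all size-2 subsets: none covers 9 outcomes (max 8/9)
the canonical winner is {1, 3, 4}: size 3, full 9-outcome coverage, earliest index list among size-3 covers

Answer: 1, 3, 4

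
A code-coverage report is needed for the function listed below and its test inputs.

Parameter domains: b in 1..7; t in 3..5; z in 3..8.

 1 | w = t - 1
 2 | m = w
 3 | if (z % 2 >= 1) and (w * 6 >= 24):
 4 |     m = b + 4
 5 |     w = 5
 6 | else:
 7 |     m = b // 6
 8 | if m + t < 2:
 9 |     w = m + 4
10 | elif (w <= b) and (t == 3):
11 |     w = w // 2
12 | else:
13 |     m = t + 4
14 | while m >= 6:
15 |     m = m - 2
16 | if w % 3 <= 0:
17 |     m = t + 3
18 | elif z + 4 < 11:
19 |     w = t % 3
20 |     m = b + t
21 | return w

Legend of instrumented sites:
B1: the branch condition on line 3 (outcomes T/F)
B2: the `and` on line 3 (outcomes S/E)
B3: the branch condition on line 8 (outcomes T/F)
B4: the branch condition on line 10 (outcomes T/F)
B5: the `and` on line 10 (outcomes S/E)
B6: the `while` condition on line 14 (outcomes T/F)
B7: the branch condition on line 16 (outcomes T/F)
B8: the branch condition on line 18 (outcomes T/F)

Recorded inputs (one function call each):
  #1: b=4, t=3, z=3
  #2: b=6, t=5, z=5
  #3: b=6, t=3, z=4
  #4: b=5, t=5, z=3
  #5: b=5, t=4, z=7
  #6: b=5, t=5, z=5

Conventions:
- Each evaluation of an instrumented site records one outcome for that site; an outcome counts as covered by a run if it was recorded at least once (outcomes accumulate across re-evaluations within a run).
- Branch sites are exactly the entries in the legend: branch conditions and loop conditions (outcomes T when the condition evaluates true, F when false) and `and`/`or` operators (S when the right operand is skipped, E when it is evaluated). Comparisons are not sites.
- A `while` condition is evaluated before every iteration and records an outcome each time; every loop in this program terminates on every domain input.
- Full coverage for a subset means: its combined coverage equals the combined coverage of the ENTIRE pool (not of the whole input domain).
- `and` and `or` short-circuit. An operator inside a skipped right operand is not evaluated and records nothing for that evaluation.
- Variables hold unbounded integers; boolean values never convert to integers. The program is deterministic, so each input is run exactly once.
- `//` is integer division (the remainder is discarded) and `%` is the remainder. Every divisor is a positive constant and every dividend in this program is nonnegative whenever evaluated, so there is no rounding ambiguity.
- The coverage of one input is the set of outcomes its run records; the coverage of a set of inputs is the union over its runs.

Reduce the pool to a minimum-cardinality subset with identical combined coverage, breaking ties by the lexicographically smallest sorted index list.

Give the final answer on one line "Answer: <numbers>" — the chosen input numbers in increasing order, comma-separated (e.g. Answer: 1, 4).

test 1 (b=4, t=3, z=3) fires B2->E, B1->F, B3->F, B5->E, B4->T, B6->F, B7->F, B8->T; hits B1=F, B2=E, B3=F, B4=T, B5=E, B6=F, B7=F, B8=T
test 2 (b=6, t=5, z=5) fires B2->E, B1->T, B3->F, B5->E, B4->F, B6->T, B6->T, B6->F, B7->F, B8->T; hits B1=T, B2=E, B3=F, B4=F, B5=E, B6=T, B6=F, B7=F, B8=T
test 3 (b=6, t=3, z=4) fires B2->S, B1->F, B3->F, B5->E, B4->T, B6->F, B7->F, B8->T; hits B1=F, B2=S, B3=F, B4=T, B5=E, B6=F, B7=F, B8=T
test 4 (b=5, t=5, z=3) fires B2->E, B1->T, B3->F, B5->E, B4->F, B6->T, B6->T, B6->F, B7->F, B8->T; hits B1=T, B2=E, B3=F, B4=F, B5=E, B6=T, B6=F, B7=F, B8=T
test 5 (b=5, t=4, z=7) fires B2->E, B1->F, B3->F, B5->E, B4->F, B6->T, B6->T, B6->F, B7->T; hits B1=F, B2=E, B3=F, B4=F, B5=E, B6=T, B6=F, B7=T
test 6 (b=5, t=5, z=5) fires B2->E, B1->T, B3->F, B5->E, B4->F, B6->T, B6->T, B6->F, B7->F, B8->T; hits B1=T, B2=E, B3=F, B4=F, B5=E, B6=T, B6=F, B7=F, B8=T
together the pool reaches 13 outcomes: B1=T, B1=F, B2=S, B2=E, B3=F, B4=T, B4=F, B5=E, B6=T, B6=F, B7=T, B7=F, B8=T
size 1 is not enough: best union over all size-1 subsets is 9/13
size 2 is not enough: best union over all size-2 subsets is 12/13
inputs {2, 3, 5} (size 3) cover everything; no size-3 subset with a lexicographically smaller index list covers all 13

Answer: 2, 3, 5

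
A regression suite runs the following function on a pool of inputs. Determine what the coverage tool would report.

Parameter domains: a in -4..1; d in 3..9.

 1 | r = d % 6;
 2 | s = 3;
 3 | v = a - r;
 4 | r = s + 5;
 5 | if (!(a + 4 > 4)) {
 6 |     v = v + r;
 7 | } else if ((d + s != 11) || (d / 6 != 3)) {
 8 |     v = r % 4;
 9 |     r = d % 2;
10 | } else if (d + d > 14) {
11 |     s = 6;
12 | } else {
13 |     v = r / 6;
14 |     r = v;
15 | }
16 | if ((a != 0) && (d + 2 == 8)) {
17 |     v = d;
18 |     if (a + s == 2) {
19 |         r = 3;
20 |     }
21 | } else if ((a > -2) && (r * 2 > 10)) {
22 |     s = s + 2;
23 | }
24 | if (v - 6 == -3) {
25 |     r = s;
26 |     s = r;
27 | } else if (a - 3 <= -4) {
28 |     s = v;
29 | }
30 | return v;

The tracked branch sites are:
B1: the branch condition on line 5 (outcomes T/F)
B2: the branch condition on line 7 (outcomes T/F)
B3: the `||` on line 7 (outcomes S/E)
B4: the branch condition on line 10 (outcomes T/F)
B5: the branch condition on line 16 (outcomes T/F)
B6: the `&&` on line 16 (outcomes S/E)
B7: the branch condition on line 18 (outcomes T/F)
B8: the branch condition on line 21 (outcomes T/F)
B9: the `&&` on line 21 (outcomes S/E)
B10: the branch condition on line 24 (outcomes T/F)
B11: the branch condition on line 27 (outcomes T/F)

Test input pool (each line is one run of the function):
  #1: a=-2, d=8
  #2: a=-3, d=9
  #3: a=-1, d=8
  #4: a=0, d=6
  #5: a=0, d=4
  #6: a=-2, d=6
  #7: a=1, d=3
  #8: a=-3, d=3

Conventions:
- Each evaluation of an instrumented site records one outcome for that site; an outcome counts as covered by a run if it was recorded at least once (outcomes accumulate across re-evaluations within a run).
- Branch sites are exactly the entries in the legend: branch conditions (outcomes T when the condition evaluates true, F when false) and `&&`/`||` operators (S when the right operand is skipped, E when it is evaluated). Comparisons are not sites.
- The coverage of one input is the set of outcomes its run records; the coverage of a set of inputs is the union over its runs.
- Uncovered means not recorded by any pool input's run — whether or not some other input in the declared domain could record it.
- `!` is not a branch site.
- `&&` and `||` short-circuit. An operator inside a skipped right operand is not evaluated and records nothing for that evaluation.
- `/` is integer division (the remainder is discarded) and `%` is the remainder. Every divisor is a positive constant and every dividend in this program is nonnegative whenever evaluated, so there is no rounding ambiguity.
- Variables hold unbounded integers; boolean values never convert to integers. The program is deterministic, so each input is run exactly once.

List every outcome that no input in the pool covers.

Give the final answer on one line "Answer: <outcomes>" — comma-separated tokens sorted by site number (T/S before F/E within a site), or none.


run #1 (a=-2, d=8) runs B1->T, B6->E, B5->F, B9->S, B8->F, B10->F, B11->T; records B1=T, B5=F, B6=E, B8=F, B9=S, B10=F, B11=T
run #2 (a=-3, d=9) runs B1->T, B6->E, B5->F, B9->S, B8->F, B10->F, B11->T; records B1=T, B5=F, B6=E, B8=F, B9=S, B10=F, B11=T
run #3 (a=-1, d=8) runs B1->T, B6->E, B5->F, B9->E, B8->T, B10->F, B11->T; records B1=T, B5=F, B6=E, B8=T, B9=E, B10=F, B11=T
run #4 (a=0, d=6) runs B1->T, B6->S, B5->F, B9->E, B8->T, B10->F, B11->F; records B1=T, B5=F, B6=S, B8=T, B9=E, B10=F, B11=F
run #5 (a=0, d=4) runs B1->T, B6->S, B5->F, B9->E, B8->T, B10->F, B11->F; records B1=T, B5=F, B6=S, B8=T, B9=E, B10=F, B11=F
run #6 (a=-2, d=6) runs B1->T, B6->E, B5->T, B7->F, B10->F, B11->T; records B1=T, B5=T, B6=E, B7=F, B10=F, B11=T
run #7 (a=1, d=3) runs B1->F, B3->S, B2->T, B6->E, B5->F, B9->E, B8->F, B10->F, B11->F; records B1=F, B2=T, B3=S, B5=F, B6=E, B8=F, B9=E, B10=F, B11=F
run #8 (a=-3, d=3) runs B1->T, B6->E, B5->F, B9->S, B8->F, B10->F, B11->T; records B1=T, B5=F, B6=E, B8=F, B9=S, B10=F, B11=T
union over the pool: B1=T, B1=F, B2=T, B3=S, B5=T, B5=F, B6=S, B6=E, B7=F, B8=T, B8=F, B9=S, B9=E, B10=F, B11=T, B11=F
uncovered (6 of 22): B2=F, B3=E, B4=T, B4=F, B7=T, B10=T
Answer: B2=F, B3=E, B4=T, B4=F, B7=T, B10=T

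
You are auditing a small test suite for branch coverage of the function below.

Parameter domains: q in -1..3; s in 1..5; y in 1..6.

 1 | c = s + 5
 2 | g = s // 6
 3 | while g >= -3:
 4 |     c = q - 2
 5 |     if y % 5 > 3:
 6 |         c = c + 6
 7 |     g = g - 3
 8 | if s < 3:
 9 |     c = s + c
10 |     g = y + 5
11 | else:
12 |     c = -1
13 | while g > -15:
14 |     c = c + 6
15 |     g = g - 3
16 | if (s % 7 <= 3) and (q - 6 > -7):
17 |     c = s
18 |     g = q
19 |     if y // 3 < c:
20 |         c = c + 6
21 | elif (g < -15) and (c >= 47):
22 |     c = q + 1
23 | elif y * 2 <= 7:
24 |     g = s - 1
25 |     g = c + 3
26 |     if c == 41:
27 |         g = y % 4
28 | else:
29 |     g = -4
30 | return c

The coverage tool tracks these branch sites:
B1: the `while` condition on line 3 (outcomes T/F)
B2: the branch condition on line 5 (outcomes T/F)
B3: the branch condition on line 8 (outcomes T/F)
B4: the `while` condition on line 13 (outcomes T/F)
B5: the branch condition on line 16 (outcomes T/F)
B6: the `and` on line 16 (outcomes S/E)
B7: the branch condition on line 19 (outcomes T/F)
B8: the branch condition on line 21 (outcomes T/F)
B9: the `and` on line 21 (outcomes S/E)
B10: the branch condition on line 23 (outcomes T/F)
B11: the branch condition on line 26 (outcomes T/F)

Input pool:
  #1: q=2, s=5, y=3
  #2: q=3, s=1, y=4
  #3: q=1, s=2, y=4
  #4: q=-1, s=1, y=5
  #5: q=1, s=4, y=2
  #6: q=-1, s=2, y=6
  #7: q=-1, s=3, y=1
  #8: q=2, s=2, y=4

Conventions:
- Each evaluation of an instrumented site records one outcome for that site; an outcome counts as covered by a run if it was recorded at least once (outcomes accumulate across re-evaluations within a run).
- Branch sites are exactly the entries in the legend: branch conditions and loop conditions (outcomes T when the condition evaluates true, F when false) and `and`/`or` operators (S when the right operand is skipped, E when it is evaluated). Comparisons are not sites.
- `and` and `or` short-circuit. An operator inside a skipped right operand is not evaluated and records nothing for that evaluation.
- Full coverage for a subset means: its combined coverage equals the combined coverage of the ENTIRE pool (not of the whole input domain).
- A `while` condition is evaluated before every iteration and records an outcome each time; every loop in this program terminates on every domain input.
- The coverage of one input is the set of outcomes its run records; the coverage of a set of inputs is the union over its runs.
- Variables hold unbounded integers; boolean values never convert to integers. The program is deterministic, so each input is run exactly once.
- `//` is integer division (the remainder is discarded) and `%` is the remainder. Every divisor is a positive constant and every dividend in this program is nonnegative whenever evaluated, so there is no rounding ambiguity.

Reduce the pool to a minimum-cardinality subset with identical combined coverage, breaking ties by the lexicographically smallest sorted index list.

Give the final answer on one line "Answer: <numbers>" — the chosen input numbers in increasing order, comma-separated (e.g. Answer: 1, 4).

test 1 (q=2, s=5, y=3) fires B1->T, B2->F, B1->T, B2->F, B1->F, B3->F, B4->T, B4->T, B4->T, B4->F, B6->S, B5->F, B9->S, B8->F, ...; hits B1=T, B1=F, B2=F, B3=F, B4=T, B4=F, B5=F, B6=S, B8=F, B9=S, B10=T, B11=F
test 2 (q=3, s=1, y=4) fires B1->T, B2->T, B1->T, B2->T, B1->F, B3->T, B4->T, B4->T, B4->T, B4->T, B4->T, B4->T, B4->T, B4->T, ...; hits B1=T, B1=F, B2=T, B3=T, B4=T, B4=F, B5=T, B6=E, B7=F
test 3 (q=1, s=2, y=4) fires B1->T, B2->T, B1->T, B2->T, B1->F, B3->T, B4->T, B4->T, B4->T, B4->T, B4->T, B4->T, B4->T, B4->T, ...; hits B1=T, B1=F, B2=T, B3=T, B4=T, B4=F, B5=T, B6=E, B7=T
test 4 (q=-1, s=1, y=5) fires B1->T, B2->F, B1->T, B2->F, B1->F, B3->T, B4->T, B4->T, B4->T, B4->T, B4->T, B4->T, B4->T, B4->T, ...; hits B1=T, B1=F, B2=F, B3=T, B4=T, B4=F, B5=F, B6=E, B8=T, B9=E
test 5 (q=1, s=4, y=2) fires B1->T, B2->F, B1->T, B2->F, B1->F, B3->F, B4->T, B4->T, B4->T, B4->F, B6->S, B5->F, B9->S, B8->F, ...; hits B1=T, B1=F, B2=F, B3=F, B4=T, B4=F, B5=F, B6=S, B8=F, B9=S, B10=T, B11=F
test 6 (q=-1, s=2, y=6) fires B1->T, B2->F, B1->T, B2->F, B1->F, B3->T, B4->T, B4->T, B4->T, B4->T, B4->T, B4->T, B4->T, B4->T, ...; hits B1=T, B1=F, B2=F, B3=T, B4=T, B4=F, B5=F, B6=E, B8=T, B9=E
test 7 (q=-1, s=3, y=1) fires B1->T, B2->F, B1->T, B2->F, B1->F, B3->F, B4->T, B4->T, B4->T, B4->F, B6->E, B5->F, B9->S, B8->F, ...; hits B1=T, B1=F, B2=F, B3=F, B4=T, B4=F, B5=F, B6=E, B8=F, B9=S, B10=T, B11=F
test 8 (q=2, s=2, y=4) fires B1->T, B2->T, B1->T, B2->T, B1->F, B3->T, B4->T, B4->T, B4->T, B4->T, B4->T, B4->T, B4->T, B4->T, ...; hits B1=T, B1=F, B2=T, B3=T, B4=T, B4=F, B5=T, B6=E, B7=T
pool-wide coverage (20 outcomes): B1=T, B1=F, B2=T, B2=F, B3=T, B3=F, B4=T, B4=F, B5=T, B5=F, B6=S, B6=E, B7=T, B7=F, B8=T, B8=F, B9=S, B9=E, B10=T, B11=F
size 1 is not enough: best union over all size-1 subsets is 12/20
size 2 is not enough: best union over all size-2 subsets is 17/20
size 3 is not enough: best union over all size-3 subsets is 19/20
size 4: inputs {1, 2, 3, 4} cover all 20 outcomes, and no lexicographically smaller subset of this size does

Answer: 1, 2, 3, 4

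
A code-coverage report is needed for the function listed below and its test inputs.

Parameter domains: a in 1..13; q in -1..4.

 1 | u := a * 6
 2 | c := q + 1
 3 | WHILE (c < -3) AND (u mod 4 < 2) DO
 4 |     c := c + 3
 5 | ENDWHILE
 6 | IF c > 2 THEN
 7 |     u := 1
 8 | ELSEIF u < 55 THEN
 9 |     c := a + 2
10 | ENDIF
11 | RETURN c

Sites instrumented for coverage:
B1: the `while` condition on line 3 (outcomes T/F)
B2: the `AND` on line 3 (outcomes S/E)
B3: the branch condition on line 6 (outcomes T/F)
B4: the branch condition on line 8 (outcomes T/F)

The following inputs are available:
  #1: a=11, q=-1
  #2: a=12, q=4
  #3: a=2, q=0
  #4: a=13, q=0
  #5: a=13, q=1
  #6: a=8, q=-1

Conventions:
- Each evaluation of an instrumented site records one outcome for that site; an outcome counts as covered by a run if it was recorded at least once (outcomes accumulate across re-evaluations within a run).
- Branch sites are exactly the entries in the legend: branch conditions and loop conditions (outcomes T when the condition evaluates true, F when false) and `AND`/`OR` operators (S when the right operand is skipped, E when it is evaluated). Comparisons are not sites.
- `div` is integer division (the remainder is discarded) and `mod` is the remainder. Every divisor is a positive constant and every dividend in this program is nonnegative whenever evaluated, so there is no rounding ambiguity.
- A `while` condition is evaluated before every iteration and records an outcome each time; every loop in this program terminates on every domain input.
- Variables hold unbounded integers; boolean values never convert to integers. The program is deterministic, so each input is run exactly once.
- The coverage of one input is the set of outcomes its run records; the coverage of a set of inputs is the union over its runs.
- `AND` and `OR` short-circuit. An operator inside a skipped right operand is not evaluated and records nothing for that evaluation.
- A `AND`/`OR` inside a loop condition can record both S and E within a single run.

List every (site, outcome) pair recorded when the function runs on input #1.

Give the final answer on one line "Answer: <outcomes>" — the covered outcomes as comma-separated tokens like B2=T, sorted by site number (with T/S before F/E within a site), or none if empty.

Event log for input #1 (a=11, q=-1):
  B2->S, B1->F, B3->F, B4->F
deduplicating events, the covered set is: B1=F, B2=S, B3=F, B4=F

Answer: B1=F, B2=S, B3=F, B4=F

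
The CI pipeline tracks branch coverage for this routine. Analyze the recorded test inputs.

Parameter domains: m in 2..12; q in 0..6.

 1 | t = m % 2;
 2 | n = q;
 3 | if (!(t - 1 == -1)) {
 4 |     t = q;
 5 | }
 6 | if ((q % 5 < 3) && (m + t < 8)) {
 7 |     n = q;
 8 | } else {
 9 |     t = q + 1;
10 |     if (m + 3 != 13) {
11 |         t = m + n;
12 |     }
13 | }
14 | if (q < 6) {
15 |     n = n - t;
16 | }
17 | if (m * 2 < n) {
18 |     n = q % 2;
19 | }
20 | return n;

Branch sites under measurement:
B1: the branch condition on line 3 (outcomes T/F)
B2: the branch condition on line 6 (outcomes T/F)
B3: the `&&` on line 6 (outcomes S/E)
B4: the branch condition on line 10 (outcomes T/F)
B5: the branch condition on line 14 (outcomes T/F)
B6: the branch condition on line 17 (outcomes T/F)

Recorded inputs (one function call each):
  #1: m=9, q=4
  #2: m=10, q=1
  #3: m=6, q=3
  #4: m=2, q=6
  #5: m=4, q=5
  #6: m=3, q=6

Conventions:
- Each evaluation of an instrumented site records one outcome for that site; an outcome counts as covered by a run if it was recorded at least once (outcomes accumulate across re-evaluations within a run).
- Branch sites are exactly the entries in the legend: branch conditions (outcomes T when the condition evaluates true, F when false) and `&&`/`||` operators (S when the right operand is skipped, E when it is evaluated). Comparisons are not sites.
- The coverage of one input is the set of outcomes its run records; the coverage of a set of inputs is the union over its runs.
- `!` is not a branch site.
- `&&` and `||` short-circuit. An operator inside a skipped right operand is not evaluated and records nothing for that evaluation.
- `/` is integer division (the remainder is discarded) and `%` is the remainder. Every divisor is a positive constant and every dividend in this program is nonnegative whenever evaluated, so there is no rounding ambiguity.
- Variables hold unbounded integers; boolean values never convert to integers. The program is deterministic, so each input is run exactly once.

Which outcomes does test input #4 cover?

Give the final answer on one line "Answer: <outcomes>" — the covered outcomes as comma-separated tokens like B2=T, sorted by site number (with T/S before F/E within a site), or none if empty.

Event log for input #4 (m=2, q=6):
  B1->F, B3->E, B2->T, B5->F, B6->T
as a set, this run covers: B1=F, B2=T, B3=E, B5=F, B6=T

Answer: B1=F, B2=T, B3=E, B5=F, B6=T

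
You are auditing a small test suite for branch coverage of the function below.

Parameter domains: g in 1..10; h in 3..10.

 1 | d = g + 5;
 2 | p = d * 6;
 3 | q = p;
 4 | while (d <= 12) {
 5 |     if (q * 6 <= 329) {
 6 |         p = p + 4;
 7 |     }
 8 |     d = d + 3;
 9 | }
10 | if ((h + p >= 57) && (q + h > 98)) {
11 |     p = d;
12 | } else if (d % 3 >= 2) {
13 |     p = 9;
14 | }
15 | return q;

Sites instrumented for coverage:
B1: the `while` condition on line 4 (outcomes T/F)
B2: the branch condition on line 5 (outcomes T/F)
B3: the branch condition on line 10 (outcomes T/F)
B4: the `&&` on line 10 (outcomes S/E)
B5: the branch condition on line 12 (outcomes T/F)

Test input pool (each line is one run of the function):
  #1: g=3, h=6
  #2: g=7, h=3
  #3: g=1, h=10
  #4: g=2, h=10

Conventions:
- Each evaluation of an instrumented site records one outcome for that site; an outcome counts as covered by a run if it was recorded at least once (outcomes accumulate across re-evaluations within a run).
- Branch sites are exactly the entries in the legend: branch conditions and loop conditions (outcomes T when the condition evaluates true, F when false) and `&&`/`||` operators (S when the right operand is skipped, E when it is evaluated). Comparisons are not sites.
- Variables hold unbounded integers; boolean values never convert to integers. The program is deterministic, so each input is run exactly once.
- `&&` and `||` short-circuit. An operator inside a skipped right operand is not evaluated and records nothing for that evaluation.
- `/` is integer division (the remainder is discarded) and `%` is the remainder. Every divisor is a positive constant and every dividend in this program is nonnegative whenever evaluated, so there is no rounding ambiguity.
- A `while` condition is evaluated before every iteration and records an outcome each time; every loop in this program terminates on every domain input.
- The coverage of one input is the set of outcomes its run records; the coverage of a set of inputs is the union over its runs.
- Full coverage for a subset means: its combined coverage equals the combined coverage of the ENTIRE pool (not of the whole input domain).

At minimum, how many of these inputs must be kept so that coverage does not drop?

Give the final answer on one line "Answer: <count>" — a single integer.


input #1, g=3, h=6: events B1->T, B2->T, B1->T, B2->T, B1->F, B4->E, B3->F, B5->T; outcomes B1=T, B1=F, B2=T, B3=F, B4=E, B5=T
input #2, g=7, h=3: events B1->T, B2->F, B1->F, B4->E, B3->F, B5->F; outcomes B1=T, B1=F, B2=F, B3=F, B4=E, B5=F
input #3, g=1, h=10: events B1->T, B2->T, B1->T, B2->T, B1->T, B2->T, B1->F, B4->E, B3->F, B5->F; outcomes B1=T, B1=F, B2=T, B3=F, B4=E, B5=F
input #4, g=2, h=10: events B1->T, B2->T, B1->T, B2->T, B1->F, B4->E, B3->F, B5->F; outcomes B1=T, B1=F, B2=T, B3=F, B4=E, B5=F
union over all inputs: B1=T, B1=F, B2=T, B2=F, B3=F, B4=E, B5=T, B5=F (8 outcomes)
no size-1 subset reaches all 8 outcomes (best union: 6/8)
inputs {1, 2} (size 2) cover everything; no size-2 subset with a lexicographically smaller index list covers all 8
Answer: 2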